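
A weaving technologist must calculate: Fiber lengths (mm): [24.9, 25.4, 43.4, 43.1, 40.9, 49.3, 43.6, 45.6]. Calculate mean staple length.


Formula: Mean = sum of lengths / count
Sum = 24.9 + 25.4 + 43.4 + 43.1 + 40.9 + 49.3 + 43.6 + 45.6
Sum = 316.2 mm
Mean = 316.2 / 8 = 39.53 mm

39.53 mm


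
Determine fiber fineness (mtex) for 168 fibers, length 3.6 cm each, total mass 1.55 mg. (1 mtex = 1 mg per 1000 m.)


Formula: fineness (mtex) = mass (mg) / total length (km) = (mass_mg / total_length_m) * 1000
Step 1: Convert fiber length: 3.6 cm = 0.036 m
Step 2: Total fiber length = 168 * 0.036 = 6.048 m
Step 3: Linear density = 1.55 mg / 6.048 m = 0.2563 mg/m
Step 4: fineness = 0.2563 * 1000 = 256.3 mtex

256.3 mtex


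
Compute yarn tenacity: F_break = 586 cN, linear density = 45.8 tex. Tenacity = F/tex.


Formula: Tenacity = Breaking force / Linear density
Tenacity = 586 cN / 45.8 tex
Tenacity = 12.79 cN/tex

12.79 cN/tex


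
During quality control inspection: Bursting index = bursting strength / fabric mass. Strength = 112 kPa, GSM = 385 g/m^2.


Formula: Bursting Index = Bursting Strength / Fabric GSM
BI = 112 kPa / 385 g/m^2
BI = 0.291 kPa/(g/m^2)

0.291 kPa/(g/m^2)


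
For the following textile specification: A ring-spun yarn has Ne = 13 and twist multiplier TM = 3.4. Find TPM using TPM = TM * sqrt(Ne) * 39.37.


Formula: TPM = TM * sqrt(Ne) * 39.37
Step 1: sqrt(Ne) = sqrt(13) = 3.6056
Step 2: TM * sqrt(Ne) = 3.4 * 3.6056 = 12.259
Step 3: TPM = 12.259 * 39.37 = 483 twists/m

483 twists/m


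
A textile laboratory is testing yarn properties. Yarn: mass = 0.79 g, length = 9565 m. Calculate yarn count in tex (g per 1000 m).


Formula: Tex = (mass_g / length_m) * 1000
Substituting: Tex = (0.79 / 9565) * 1000
Intermediate: 0.79 / 9565 = 0.00008259 g/m
Tex = 0.00008259 * 1000 = 0.08 tex

0.08 tex


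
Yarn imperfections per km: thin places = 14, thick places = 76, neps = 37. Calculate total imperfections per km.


Formula: Total = thin places + thick places + neps
Total = 14 + 76 + 37
Total = 127 imperfections/km

127 imperfections/km


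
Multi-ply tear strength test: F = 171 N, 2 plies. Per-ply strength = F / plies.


Formula: Per-ply strength = Total force / Number of plies
Per-ply = 171 N / 2
Per-ply = 85.5 N

85.5 N


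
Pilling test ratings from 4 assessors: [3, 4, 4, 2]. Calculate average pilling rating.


Formula: Mean = sum / count
Sum = 3 + 4 + 4 + 2 = 13
Mean = 13 / 4 = 3.3

3.3


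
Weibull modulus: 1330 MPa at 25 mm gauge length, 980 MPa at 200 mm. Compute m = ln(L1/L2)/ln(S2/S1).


Formula: m = ln(L1/L2) / ln(S2/S1)
Step 1: ln(L1/L2) = ln(25/200) = -2.07944
Step 2: S2/S1 = 980/1330 = 0.73684
Step 3: ln(S2/S1) = ln(0.73684) = -0.30538
Step 4: m = -2.07944 / -0.30538 = 6.81

6.81 (Weibull m)


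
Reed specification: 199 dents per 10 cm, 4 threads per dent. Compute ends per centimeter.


Formula: EPC = (dents per 10 cm * ends per dent) / 10
Step 1: Total ends per 10 cm = 199 * 4 = 796
Step 2: EPC = 796 / 10 = 79.6 ends/cm

79.6 ends/cm


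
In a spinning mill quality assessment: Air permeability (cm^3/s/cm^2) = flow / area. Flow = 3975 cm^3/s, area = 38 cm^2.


Formula: Air Permeability = Airflow / Test Area
AP = 3975 cm^3/s / 38 cm^2
AP = 104.6 cm^3/s/cm^2

104.6 cm^3/s/cm^2


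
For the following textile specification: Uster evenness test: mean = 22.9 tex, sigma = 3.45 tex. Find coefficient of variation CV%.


Formula: CV% = (standard deviation / mean) * 100
Step 1: Ratio = 3.45 / 22.9 = 0.150655
Step 2: CV% = 0.150655 * 100 = 15.0655% ≈ 15.1%

15.1%


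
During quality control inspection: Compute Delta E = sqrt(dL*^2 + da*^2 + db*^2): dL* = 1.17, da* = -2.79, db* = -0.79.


Formula: Delta E = sqrt(dL*^2 + da*^2 + db*^2)
Step 1: dL*^2 = 1.17^2 = 1.3689
Step 2: da*^2 = (-2.79)^2 = 7.7841
Step 3: db*^2 = (-0.79)^2 = 0.6241
Step 4: Sum = 1.3689 + 7.7841 + 0.6241 = 9.7771
Step 5: Delta E = sqrt(9.7771) = 3.13

3.13 Delta E


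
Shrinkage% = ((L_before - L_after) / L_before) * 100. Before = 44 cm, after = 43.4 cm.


Formula: Shrinkage% = ((L_before - L_after) / L_before) * 100
Step 1: Shrinkage = 44 - 43.4 = 0.6 cm
Step 2: Shrinkage% = (0.6 / 44) * 100
Step 3: Shrinkage% = 0.013636 * 100 = 1.3636% ≈ 1.4%

1.4%


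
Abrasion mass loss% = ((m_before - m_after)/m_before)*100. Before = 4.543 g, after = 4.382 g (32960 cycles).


Formula: Mass loss% = ((m_before - m_after) / m_before) * 100
Step 1: Mass loss = 4.543 - 4.382 = 0.161 g
Step 2: Ratio = 0.161 / 4.543 = 0.0354391
Step 3: Mass loss% = 0.0354391 * 100 = 3.54391% ≈ 3.54%

3.54%


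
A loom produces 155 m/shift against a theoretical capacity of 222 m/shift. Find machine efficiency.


Formula: Efficiency% = (Actual output / Theoretical output) * 100
Efficiency% = (155 / 222) * 100
Efficiency% = 0.698198 * 100 = 69.8198% ≈ 69.8%

69.8%


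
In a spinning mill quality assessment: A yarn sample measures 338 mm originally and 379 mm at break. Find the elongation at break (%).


Formula: Elongation (%) = ((L_break - L0) / L0) * 100
Step 1: Extension = 379 - 338 = 41 mm
Step 2: Elongation = (41 / 338) * 100
Step 3: Elongation = 0.121302 * 100 = 12.1302% ≈ 12.1%

12.1%


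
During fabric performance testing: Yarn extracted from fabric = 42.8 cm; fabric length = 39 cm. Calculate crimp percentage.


Formula: Crimp% = ((L_yarn - L_fabric) / L_fabric) * 100
Step 1: Extension = 42.8 - 39 = 3.8 cm
Step 2: Crimp% = (3.8 / 39) * 100
Step 3: Crimp% = 0.097436 * 100 = 9.7436% ≈ 9.7%

9.7%


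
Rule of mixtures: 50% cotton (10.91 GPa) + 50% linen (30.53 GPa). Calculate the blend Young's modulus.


Formula: Blend property = (fraction_A * property_A) + (fraction_B * property_B)
Step 1: Contribution A = 50/100 * 10.91 GPa = 5.455 GPa
Step 2: Contribution B = 50/100 * 30.53 GPa = 15.265 GPa
Step 3: Blend Young's modulus = 5.455 + 15.265 = 20.72 GPa

20.72 GPa


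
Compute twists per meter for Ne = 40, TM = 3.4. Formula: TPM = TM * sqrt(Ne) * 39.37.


Formula: TPM = TM * sqrt(Ne) * 39.37
Step 1: sqrt(Ne) = sqrt(40) = 6.3246
Step 2: TM * sqrt(Ne) = 3.4 * 6.3246 = 21.5036
Step 3: TPM = 21.5036 * 39.37 = 847 twists/m

847 twists/m


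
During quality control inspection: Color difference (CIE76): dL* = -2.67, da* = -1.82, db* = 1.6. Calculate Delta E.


Formula: Delta E = sqrt(dL*^2 + da*^2 + db*^2)
Step 1: dL*^2 = (-2.67)^2 = 7.1289
Step 2: da*^2 = (-1.82)^2 = 3.3124
Step 3: db*^2 = 1.6^2 = 2.56
Step 4: Sum = 7.1289 + 3.3124 + 2.56 = 13.0013
Step 5: Delta E = sqrt(13.0013) = 3.61

3.61 Delta E


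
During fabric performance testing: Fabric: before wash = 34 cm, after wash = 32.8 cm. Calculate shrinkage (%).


Formula: Shrinkage% = ((L_before - L_after) / L_before) * 100
Step 1: Shrinkage = 34 - 32.8 = 1.2 cm
Step 2: Shrinkage% = (1.2 / 34) * 100
Step 3: Shrinkage% = 0.035294 * 100 = 3.5294% ≈ 3.5%

3.5%


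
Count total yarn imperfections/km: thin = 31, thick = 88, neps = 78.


Formula: Total = thin places + thick places + neps
Total = 31 + 88 + 78
Total = 197 imperfections/km

197 imperfections/km


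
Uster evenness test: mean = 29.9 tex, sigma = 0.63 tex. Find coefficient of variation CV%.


Formula: CV% = (standard deviation / mean) * 100
Step 1: Ratio = 0.63 / 29.9 = 0.02107
Step 2: CV% = 0.02107 * 100 = 2.107% ≈ 2.1%

2.1%


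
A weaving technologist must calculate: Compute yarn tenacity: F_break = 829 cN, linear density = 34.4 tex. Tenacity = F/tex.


Formula: Tenacity = Breaking force / Linear density
Tenacity = 829 cN / 34.4 tex
Tenacity = 24.10 cN/tex

24.10 cN/tex


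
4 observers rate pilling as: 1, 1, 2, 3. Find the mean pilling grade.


Formula: Mean = sum / count
Sum = 1 + 1 + 2 + 3 = 7
Mean = 7 / 4 = 1.8

1.8


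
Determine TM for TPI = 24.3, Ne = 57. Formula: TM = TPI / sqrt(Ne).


Formula: TM = TPI / sqrt(Ne)
Step 1: sqrt(Ne) = sqrt(57) = 7.5498
Step 2: TM = 24.3 / 7.5498 = 3.22

3.22 TM


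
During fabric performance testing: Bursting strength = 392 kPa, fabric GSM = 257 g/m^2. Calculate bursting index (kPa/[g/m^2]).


Formula: Bursting Index = Bursting Strength / Fabric GSM
BI = 392 kPa / 257 g/m^2
BI = 1.525 kPa/(g/m^2)

1.525 kPa/(g/m^2)


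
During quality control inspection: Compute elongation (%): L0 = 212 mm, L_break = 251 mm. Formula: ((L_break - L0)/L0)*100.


Formula: Elongation (%) = ((L_break - L0) / L0) * 100
Step 1: Extension = 251 - 212 = 39 mm
Step 2: Elongation = (39 / 212) * 100
Step 3: Elongation = 0.183962 * 100 = 18.3962% ≈ 18.4%

18.4%


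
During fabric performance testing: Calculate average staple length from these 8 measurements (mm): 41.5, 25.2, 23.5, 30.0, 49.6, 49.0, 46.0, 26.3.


Formula: Mean = sum of lengths / count
Sum = 41.5 + 25.2 + 23.5 + 30.0 + 49.6 + 49.0 + 46.0 + 26.3
Sum = 291.1 mm
Mean = 291.1 / 8 = 36.39 mm

36.39 mm


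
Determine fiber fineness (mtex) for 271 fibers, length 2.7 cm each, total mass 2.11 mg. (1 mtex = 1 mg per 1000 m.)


Formula: fineness (mtex) = mass (mg) / total length (km) = (mass_mg / total_length_m) * 1000
Step 1: Convert fiber length: 2.7 cm = 0.027 m
Step 2: Total fiber length = 271 * 0.027 = 7.317 m
Step 3: Linear density = 2.11 mg / 7.317 m = 0.2884 mg/m
Step 4: fineness = 0.2884 * 1000 = 288.4 mtex

288.4 mtex


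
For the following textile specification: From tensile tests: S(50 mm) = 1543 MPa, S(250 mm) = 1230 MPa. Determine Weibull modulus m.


Formula: m = ln(L1/L2) / ln(S2/S1)
Step 1: ln(L1/L2) = ln(50/250) = -1.60944
Step 2: S2/S1 = 1230/1543 = 0.79715
Step 3: ln(S2/S1) = ln(0.79715) = -0.22671
Step 4: m = -1.60944 / -0.22671 = 7.10

7.10 (Weibull m)


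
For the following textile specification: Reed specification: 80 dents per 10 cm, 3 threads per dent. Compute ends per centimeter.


Formula: EPC = (dents per 10 cm * ends per dent) / 10
Step 1: Total ends per 10 cm = 80 * 3 = 240
Step 2: EPC = 240 / 10 = 24.0 ends/cm

24.0 ends/cm


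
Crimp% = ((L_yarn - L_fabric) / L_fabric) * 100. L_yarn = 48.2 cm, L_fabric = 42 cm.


Formula: Crimp% = ((L_yarn - L_fabric) / L_fabric) * 100
Step 1: Extension = 48.2 - 42 = 6.2 cm
Step 2: Crimp% = (6.2 / 42) * 100
Step 3: Crimp% = 0.147619 * 100 = 14.7619% ≈ 14.8%

14.8%


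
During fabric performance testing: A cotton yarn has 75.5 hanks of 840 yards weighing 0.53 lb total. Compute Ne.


Formula: Ne = hanks / mass_lb
Substituting: Ne = 75.5 / 0.53
Ne = 142.5

142.5 Ne


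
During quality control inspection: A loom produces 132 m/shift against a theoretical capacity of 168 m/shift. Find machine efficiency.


Formula: Efficiency% = (Actual output / Theoretical output) * 100
Efficiency% = (132 / 168) * 100
Efficiency% = 0.785714 * 100 = 78.5714% ≈ 78.6%

78.6%


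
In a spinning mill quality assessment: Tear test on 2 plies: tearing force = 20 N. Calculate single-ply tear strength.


Formula: Per-ply strength = Total force / Number of plies
Per-ply = 20 N / 2
Per-ply = 10 N

10 N


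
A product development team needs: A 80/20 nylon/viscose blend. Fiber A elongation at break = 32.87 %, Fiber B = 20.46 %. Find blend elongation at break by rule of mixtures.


Formula: Blend property = (fraction_A * property_A) + (fraction_B * property_B)
Step 1: Contribution A = 80/100 * 32.87 % = 26.296 %
Step 2: Contribution B = 20/100 * 20.46 % = 4.092 %
Step 3: Blend elongation at break = 26.296 + 4.092 = 30.388 %

30.388 %


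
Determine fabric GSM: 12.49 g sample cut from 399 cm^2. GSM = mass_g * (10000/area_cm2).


Formula: GSM = mass_g / area_m2
Step 1: Convert area: 399 cm^2 = 399 / 10000 = 0.0399 m^2
Step 2: GSM = 12.49 g / 0.0399 m^2 = 313.0 g/m^2

313.0 g/m^2


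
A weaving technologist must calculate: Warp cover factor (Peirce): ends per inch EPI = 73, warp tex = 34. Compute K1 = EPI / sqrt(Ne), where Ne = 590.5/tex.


Formula: K1 = EPI / sqrt(Ne), with Ne = 590.5 / tex_warp
Step 1: Ne = 590.5 / 34 = 17.368
Step 2: sqrt(Ne) = sqrt(17.368) = 4.1675
Step 3: K1 = 73 / 4.1675 = 17.5

17.5


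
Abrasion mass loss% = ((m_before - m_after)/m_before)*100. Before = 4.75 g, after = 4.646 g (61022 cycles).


Formula: Mass loss% = ((m_before - m_after) / m_before) * 100
Step 1: Mass loss = 4.75 - 4.646 = 0.104 g
Step 2: Ratio = 0.104 / 4.75 = 0.0218947
Step 3: Mass loss% = 0.0218947 * 100 = 2.18947% ≈ 2.19%

2.19%


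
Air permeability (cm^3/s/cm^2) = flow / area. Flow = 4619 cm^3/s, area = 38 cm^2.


Formula: Air Permeability = Airflow / Test Area
AP = 4619 cm^3/s / 38 cm^2
AP = 121.6 cm^3/s/cm^2

121.6 cm^3/s/cm^2


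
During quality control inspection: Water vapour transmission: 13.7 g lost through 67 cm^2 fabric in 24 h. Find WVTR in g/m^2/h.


Formula: WVTR = mass_loss / (area * time)
Step 1: Convert area: 67 cm^2 = 0.0067 m^2
Step 2: WVTR = 13.7 g / (0.0067 m^2 * 24 h)
Step 3: WVTR = 13.7 / 0.1608 = 85.2 g/m^2/h

85.2 g/m^2/h


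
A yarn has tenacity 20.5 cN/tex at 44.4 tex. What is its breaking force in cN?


Formula: Breaking force = Tenacity * Linear density
F = 20.5 cN/tex * 44.4 tex
F = 910.20 cN

910.20 cN


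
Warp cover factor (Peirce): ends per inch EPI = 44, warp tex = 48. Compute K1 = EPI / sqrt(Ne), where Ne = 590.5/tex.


Formula: K1 = EPI / sqrt(Ne), with Ne = 590.5 / tex_warp
Step 1: Ne = 590.5 / 48 = 12.302
Step 2: sqrt(Ne) = sqrt(12.302) = 3.5074
Step 3: K1 = 44 / 3.5074 = 12.5

12.5


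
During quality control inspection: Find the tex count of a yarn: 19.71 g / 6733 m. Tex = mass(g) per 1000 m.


Formula: Tex = (mass_g / length_m) * 1000
Substituting: Tex = (19.71 / 6733) * 1000
Intermediate: 19.71 / 6733 = 0.00292737 g/m
Tex = 0.00292737 * 1000 = 2.93 tex

2.93 tex


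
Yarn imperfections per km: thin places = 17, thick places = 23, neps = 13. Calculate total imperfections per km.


Formula: Total = thin places + thick places + neps
Total = 17 + 23 + 13
Total = 53 imperfections/km

53 imperfections/km


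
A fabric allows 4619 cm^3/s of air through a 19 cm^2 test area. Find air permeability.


Formula: Air Permeability = Airflow / Test Area
AP = 4619 cm^3/s / 19 cm^2
AP = 243.1 cm^3/s/cm^2

243.1 cm^3/s/cm^2


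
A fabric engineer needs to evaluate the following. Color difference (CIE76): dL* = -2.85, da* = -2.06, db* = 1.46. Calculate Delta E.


Formula: Delta E = sqrt(dL*^2 + da*^2 + db*^2)
Step 1: dL*^2 = (-2.85)^2 = 8.1225
Step 2: da*^2 = (-2.06)^2 = 4.2436
Step 3: db*^2 = 1.46^2 = 2.1316
Step 4: Sum = 8.1225 + 4.2436 + 2.1316 = 14.4977
Step 5: Delta E = sqrt(14.4977) = 3.81

3.81 Delta E


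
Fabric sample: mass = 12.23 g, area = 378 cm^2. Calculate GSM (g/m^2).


Formula: GSM = mass_g / area_m2
Step 1: Convert area: 378 cm^2 = 378 / 10000 = 0.0378 m^2
Step 2: GSM = 12.23 g / 0.0378 m^2 = 323.5 g/m^2

323.5 g/m^2


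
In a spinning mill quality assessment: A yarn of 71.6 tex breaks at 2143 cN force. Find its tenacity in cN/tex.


Formula: Tenacity = Breaking force / Linear density
Tenacity = 2143 cN / 71.6 tex
Tenacity = 29.93 cN/tex

29.93 cN/tex


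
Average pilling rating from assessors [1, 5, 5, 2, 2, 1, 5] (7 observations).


Formula: Mean = sum / count
Sum = 1 + 5 + 5 + 2 + 2 + 1 + 5 = 21
Mean = 21 / 7 = 3.0

3.0


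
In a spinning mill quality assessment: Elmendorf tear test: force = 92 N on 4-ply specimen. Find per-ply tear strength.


Formula: Per-ply strength = Total force / Number of plies
Per-ply = 92 N / 4
Per-ply = 23 N

23 N


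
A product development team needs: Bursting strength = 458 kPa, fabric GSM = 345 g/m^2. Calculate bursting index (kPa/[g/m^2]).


Formula: Bursting Index = Bursting Strength / Fabric GSM
BI = 458 kPa / 345 g/m^2
BI = 1.328 kPa/(g/m^2)

1.328 kPa/(g/m^2)


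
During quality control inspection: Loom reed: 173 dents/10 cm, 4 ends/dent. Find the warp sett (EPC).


Formula: EPC = (dents per 10 cm * ends per dent) / 10
Step 1: Total ends per 10 cm = 173 * 4 = 692
Step 2: EPC = 692 / 10 = 69.2 ends/cm

69.2 ends/cm


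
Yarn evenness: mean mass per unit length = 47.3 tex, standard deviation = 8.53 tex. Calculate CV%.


Formula: CV% = (standard deviation / mean) * 100
Step 1: Ratio = 8.53 / 47.3 = 0.180338
Step 2: CV% = 0.180338 * 100 = 18.0338% ≈ 18.0%

18.0%


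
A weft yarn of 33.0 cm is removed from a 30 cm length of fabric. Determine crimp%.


Formula: Crimp% = ((L_yarn - L_fabric) / L_fabric) * 100
Step 1: Extension = 33.0 - 30 = 3.0 cm
Step 2: Crimp% = (3.0 / 30) * 100
Step 3: Crimp% = 0.1 * 100 = 10.0%

10.0%


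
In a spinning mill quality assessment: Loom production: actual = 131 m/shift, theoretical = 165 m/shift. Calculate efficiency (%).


Formula: Efficiency% = (Actual output / Theoretical output) * 100
Efficiency% = (131 / 165) * 100
Efficiency% = 0.793939 * 100 = 79.3939% ≈ 79.4%

79.4%


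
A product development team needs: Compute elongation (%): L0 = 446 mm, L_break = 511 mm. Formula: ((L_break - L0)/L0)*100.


Formula: Elongation (%) = ((L_break - L0) / L0) * 100
Step 1: Extension = 511 - 446 = 65 mm
Step 2: Elongation = (65 / 446) * 100
Step 3: Elongation = 0.14574 * 100 = 14.574% ≈ 14.6%

14.6%


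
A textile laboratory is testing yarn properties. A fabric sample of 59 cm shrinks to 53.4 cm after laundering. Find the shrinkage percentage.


Formula: Shrinkage% = ((L_before - L_after) / L_before) * 100
Step 1: Shrinkage = 59 - 53.4 = 5.6 cm
Step 2: Shrinkage% = (5.6 / 59) * 100
Step 3: Shrinkage% = 0.094915 * 100 = 9.4915% ≈ 9.5%

9.5%


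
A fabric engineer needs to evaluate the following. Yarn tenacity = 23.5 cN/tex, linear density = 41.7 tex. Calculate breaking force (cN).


Formula: Breaking force = Tenacity * Linear density
F = 23.5 cN/tex * 41.7 tex
F = 979.95 cN

979.95 cN


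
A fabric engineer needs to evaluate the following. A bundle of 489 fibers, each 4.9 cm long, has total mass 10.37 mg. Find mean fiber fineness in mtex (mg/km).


Formula: fineness (mtex) = mass (mg) / total length (km) = (mass_mg / total_length_m) * 1000
Step 1: Convert fiber length: 4.9 cm = 0.049 m
Step 2: Total fiber length = 489 * 0.049 = 23.961 m
Step 3: Linear density = 10.37 mg / 23.961 m = 0.4328 mg/m
Step 4: fineness = 0.4328 * 1000 = 432.8 mtex

432.8 mtex


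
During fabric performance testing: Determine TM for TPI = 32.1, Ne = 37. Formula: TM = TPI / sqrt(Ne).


Formula: TM = TPI / sqrt(Ne)
Step 1: sqrt(Ne) = sqrt(37) = 6.0828
Step 2: TM = 32.1 / 6.0828 = 5.28

5.28 TM


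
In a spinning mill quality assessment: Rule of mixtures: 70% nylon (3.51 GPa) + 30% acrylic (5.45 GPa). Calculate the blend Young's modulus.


Formula: Blend property = (fraction_A * property_A) + (fraction_B * property_B)
Step 1: Contribution A = 70/100 * 3.51 GPa = 2.457 GPa
Step 2: Contribution B = 30/100 * 5.45 GPa = 1.635 GPa
Step 3: Blend Young's modulus = 2.457 + 1.635 = 4.092 GPa

4.092 GPa


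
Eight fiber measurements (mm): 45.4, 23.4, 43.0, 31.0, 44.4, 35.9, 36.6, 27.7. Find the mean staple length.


Formula: Mean = sum of lengths / count
Sum = 45.4 + 23.4 + 43.0 + 31.0 + 44.4 + 35.9 + 36.6 + 27.7
Sum = 287.4 mm
Mean = 287.4 / 8 = 35.93 mm

35.93 mm


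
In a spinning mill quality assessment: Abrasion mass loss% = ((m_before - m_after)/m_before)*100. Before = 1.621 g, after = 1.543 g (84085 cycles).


Formula: Mass loss% = ((m_before - m_after) / m_before) * 100
Step 1: Mass loss = 1.621 - 1.543 = 0.078 g
Step 2: Ratio = 0.078 / 1.621 = 0.0481184
Step 3: Mass loss% = 0.0481184 * 100 = 4.81184% ≈ 4.81%

4.81%


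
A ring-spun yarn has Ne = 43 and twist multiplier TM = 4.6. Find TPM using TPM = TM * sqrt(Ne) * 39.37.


Formula: TPM = TM * sqrt(Ne) * 39.37
Step 1: sqrt(Ne) = sqrt(43) = 6.5574
Step 2: TM * sqrt(Ne) = 4.6 * 6.5574 = 30.164
Step 3: TPM = 30.164 * 39.37 = 1188 twists/m

1188 twists/m


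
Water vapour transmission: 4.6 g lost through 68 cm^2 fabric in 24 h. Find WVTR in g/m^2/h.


Formula: WVTR = mass_loss / (area * time)
Step 1: Convert area: 68 cm^2 = 0.0068 m^2
Step 2: WVTR = 4.6 g / (0.0068 m^2 * 24 h)
Step 3: WVTR = 4.6 / 0.1632 = 28.2 g/m^2/h

28.2 g/m^2/h


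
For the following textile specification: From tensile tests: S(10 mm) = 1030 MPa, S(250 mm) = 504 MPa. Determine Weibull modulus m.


Formula: m = ln(L1/L2) / ln(S2/S1)
Step 1: ln(L1/L2) = ln(10/250) = -3.21888
Step 2: S2/S1 = 504/1030 = 0.48932
Step 3: ln(S2/S1) = ln(0.48932) = -0.71474
Step 4: m = -3.21888 / -0.71474 = 4.50

4.50 (Weibull m)


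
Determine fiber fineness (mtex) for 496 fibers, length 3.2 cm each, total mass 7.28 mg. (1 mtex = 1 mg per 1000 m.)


Formula: fineness (mtex) = mass (mg) / total length (km) = (mass_mg / total_length_m) * 1000
Step 1: Convert fiber length: 3.2 cm = 0.032 m
Step 2: Total fiber length = 496 * 0.032 = 15.872 m
Step 3: Linear density = 7.28 mg / 15.872 m = 0.4587 mg/m
Step 4: fineness = 0.4587 * 1000 = 458.7 mtex

458.7 mtex


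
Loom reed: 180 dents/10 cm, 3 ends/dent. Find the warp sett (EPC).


Formula: EPC = (dents per 10 cm * ends per dent) / 10
Step 1: Total ends per 10 cm = 180 * 3 = 540
Step 2: EPC = 540 / 10 = 54.0 ends/cm

54.0 ends/cm


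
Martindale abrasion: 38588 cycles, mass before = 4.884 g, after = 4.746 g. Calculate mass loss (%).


Formula: Mass loss% = ((m_before - m_after) / m_before) * 100
Step 1: Mass loss = 4.884 - 4.746 = 0.138 g
Step 2: Ratio = 0.138 / 4.884 = 0.0282555
Step 3: Mass loss% = 0.0282555 * 100 = 2.82555% ≈ 2.83%

2.83%


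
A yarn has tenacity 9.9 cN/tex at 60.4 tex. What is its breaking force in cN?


Formula: Breaking force = Tenacity * Linear density
F = 9.9 cN/tex * 60.4 tex
F = 597.96 cN

597.96 cN


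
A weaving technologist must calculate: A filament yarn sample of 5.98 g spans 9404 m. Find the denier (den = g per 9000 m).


Formula: den = (mass_g / length_m) * 9000
Substituting: den = (5.98 / 9404) * 9000
Intermediate: 5.98 / 9404 = 0.0006359 g/m
den = 0.0006359 * 9000 = 5.7 denier

5.7 denier


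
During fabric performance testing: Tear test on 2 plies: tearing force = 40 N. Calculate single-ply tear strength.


Formula: Per-ply strength = Total force / Number of plies
Per-ply = 40 N / 2
Per-ply = 20 N

20 N


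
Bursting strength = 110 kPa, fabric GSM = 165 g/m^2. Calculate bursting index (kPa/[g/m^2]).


Formula: Bursting Index = Bursting Strength / Fabric GSM
BI = 110 kPa / 165 g/m^2
BI = 0.667 kPa/(g/m^2)

0.667 kPa/(g/m^2)


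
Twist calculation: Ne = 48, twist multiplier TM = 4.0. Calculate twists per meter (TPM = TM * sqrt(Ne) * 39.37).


Formula: TPM = TM * sqrt(Ne) * 39.37
Step 1: sqrt(Ne) = sqrt(48) = 6.9282
Step 2: TM * sqrt(Ne) = 4.0 * 6.9282 = 27.7128
Step 3: TPM = 27.7128 * 39.37 = 1091 twists/m

1091 twists/m


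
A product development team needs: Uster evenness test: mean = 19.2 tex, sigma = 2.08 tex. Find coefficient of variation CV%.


Formula: CV% = (standard deviation / mean) * 100
Step 1: Ratio = 2.08 / 19.2 = 0.108333
Step 2: CV% = 0.108333 * 100 = 10.8333% ≈ 10.8%

10.8%


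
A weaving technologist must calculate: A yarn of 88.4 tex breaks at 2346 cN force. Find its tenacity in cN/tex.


Formula: Tenacity = Breaking force / Linear density
Tenacity = 2346 cN / 88.4 tex
Tenacity = 26.54 cN/tex

26.54 cN/tex


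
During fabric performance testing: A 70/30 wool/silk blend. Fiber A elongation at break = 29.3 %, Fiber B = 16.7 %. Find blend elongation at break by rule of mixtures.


Formula: Blend property = (fraction_A * property_A) + (fraction_B * property_B)
Step 1: Contribution A = 70/100 * 29.3 % = 20.51 %
Step 2: Contribution B = 30/100 * 16.7 % = 5.01 %
Step 3: Blend elongation at break = 20.51 + 5.01 = 25.52 %

25.52 %


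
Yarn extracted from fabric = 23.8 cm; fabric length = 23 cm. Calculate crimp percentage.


Formula: Crimp% = ((L_yarn - L_fabric) / L_fabric) * 100
Step 1: Extension = 23.8 - 23 = 0.8 cm
Step 2: Crimp% = (0.8 / 23) * 100
Step 3: Crimp% = 0.034783 * 100 = 3.4783% ≈ 3.5%

3.5%


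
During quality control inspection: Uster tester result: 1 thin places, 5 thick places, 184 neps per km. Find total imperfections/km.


Formula: Total = thin places + thick places + neps
Total = 1 + 5 + 184
Total = 190 imperfections/km

190 imperfections/km


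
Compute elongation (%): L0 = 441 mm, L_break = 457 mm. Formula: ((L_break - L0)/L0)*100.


Formula: Elongation (%) = ((L_break - L0) / L0) * 100
Step 1: Extension = 457 - 441 = 16 mm
Step 2: Elongation = (16 / 441) * 100
Step 3: Elongation = 0.036281 * 100 = 3.6281% ≈ 3.6%

3.6%


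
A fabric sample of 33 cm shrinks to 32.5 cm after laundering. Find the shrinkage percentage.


Formula: Shrinkage% = ((L_before - L_after) / L_before) * 100
Step 1: Shrinkage = 33 - 32.5 = 0.5 cm
Step 2: Shrinkage% = (0.5 / 33) * 100
Step 3: Shrinkage% = 0.015152 * 100 = 1.5152% ≈ 1.5%

1.5%


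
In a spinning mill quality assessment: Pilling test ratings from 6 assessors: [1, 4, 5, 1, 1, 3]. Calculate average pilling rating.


Formula: Mean = sum / count
Sum = 1 + 4 + 5 + 1 + 1 + 3 = 15
Mean = 15 / 6 = 2.5

2.5


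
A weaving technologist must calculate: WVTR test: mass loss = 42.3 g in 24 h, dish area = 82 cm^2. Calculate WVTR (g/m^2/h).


Formula: WVTR = mass_loss / (area * time)
Step 1: Convert area: 82 cm^2 = 0.0082 m^2
Step 2: WVTR = 42.3 g / (0.0082 m^2 * 24 h)
Step 3: WVTR = 42.3 / 0.1968 = 214.9 g/m^2/h

214.9 g/m^2/h


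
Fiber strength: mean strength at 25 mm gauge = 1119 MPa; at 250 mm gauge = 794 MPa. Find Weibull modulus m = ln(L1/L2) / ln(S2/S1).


Formula: m = ln(L1/L2) / ln(S2/S1)
Step 1: ln(L1/L2) = ln(25/250) = -2.30259
Step 2: S2/S1 = 794/1119 = 0.70956
Step 3: ln(S2/S1) = ln(0.70956) = -0.34311
Step 4: m = -2.30259 / -0.34311 = 6.71

6.71 (Weibull m)


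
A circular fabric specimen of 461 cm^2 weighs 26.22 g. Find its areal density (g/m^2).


Formula: GSM = mass_g / area_m2
Step 1: Convert area: 461 cm^2 = 461 / 10000 = 0.0461 m^2
Step 2: GSM = 26.22 g / 0.0461 m^2 = 568.8 g/m^2

568.8 g/m^2


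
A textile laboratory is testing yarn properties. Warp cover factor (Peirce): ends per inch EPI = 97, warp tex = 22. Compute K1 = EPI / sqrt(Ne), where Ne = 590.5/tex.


Formula: K1 = EPI / sqrt(Ne), with Ne = 590.5 / tex_warp
Step 1: Ne = 590.5 / 22 = 26.841
Step 2: sqrt(Ne) = sqrt(26.841) = 5.1808
Step 3: K1 = 97 / 5.1808 = 18.7

18.7


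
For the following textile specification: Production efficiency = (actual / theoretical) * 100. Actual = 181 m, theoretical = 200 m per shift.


Formula: Efficiency% = (Actual output / Theoretical output) * 100
Efficiency% = (181 / 200) * 100
Efficiency% = 0.905 * 100 = 90.5%

90.5%


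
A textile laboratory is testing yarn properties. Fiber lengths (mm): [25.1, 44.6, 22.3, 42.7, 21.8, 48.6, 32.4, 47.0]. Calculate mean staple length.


Formula: Mean = sum of lengths / count
Sum = 25.1 + 44.6 + 22.3 + 42.7 + 21.8 + 48.6 + 32.4 + 47.0
Sum = 284.5 mm
Mean = 284.5 / 8 = 35.56 mm

35.56 mm


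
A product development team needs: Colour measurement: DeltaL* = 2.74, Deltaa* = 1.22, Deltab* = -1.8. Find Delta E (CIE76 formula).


Formula: Delta E = sqrt(dL*^2 + da*^2 + db*^2)
Step 1: dL*^2 = 2.74^2 = 7.5076
Step 2: da*^2 = 1.22^2 = 1.4884
Step 3: db*^2 = (-1.8)^2 = 3.24
Step 4: Sum = 7.5076 + 1.4884 + 3.24 = 12.236
Step 5: Delta E = sqrt(12.236) = 3.5

3.5 Delta E


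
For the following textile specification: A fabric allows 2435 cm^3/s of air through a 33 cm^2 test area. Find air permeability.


Formula: Air Permeability = Airflow / Test Area
AP = 2435 cm^3/s / 33 cm^2
AP = 73.8 cm^3/s/cm^2

73.8 cm^3/s/cm^2


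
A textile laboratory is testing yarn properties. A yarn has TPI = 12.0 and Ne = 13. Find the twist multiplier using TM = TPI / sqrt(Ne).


Formula: TM = TPI / sqrt(Ne)
Step 1: sqrt(Ne) = sqrt(13) = 3.6056
Step 2: TM = 12.0 / 3.6056 = 3.33

3.33 TM


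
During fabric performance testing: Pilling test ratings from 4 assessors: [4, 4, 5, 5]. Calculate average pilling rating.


Formula: Mean = sum / count
Sum = 4 + 4 + 5 + 5 = 18
Mean = 18 / 4 = 4.5

4.5


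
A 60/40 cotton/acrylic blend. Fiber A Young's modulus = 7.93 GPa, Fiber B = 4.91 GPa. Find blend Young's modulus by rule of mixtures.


Formula: Blend property = (fraction_A * property_A) + (fraction_B * property_B)
Step 1: Contribution A = 60/100 * 7.93 GPa = 4.758 GPa
Step 2: Contribution B = 40/100 * 4.91 GPa = 1.964 GPa
Step 3: Blend Young's modulus = 4.758 + 1.964 = 6.722 GPa

6.722 GPa


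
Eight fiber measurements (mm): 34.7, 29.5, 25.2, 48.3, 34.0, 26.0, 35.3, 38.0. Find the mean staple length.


Formula: Mean = sum of lengths / count
Sum = 34.7 + 29.5 + 25.2 + 48.3 + 34.0 + 26.0 + 35.3 + 38.0
Sum = 271.0 mm
Mean = 271.0 / 8 = 33.88 mm

33.88 mm


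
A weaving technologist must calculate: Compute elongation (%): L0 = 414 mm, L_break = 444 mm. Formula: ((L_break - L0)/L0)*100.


Formula: Elongation (%) = ((L_break - L0) / L0) * 100
Step 1: Extension = 444 - 414 = 30 mm
Step 2: Elongation = (30 / 414) * 100
Step 3: Elongation = 0.072464 * 100 = 7.2464% ≈ 7.2%

7.2%


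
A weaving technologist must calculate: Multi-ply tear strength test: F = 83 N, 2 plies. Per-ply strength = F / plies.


Formula: Per-ply strength = Total force / Number of plies
Per-ply = 83 N / 2
Per-ply = 41.5 N

41.5 N


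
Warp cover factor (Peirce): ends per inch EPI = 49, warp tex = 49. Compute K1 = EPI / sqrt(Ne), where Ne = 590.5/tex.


Formula: K1 = EPI / sqrt(Ne), with Ne = 590.5 / tex_warp
Step 1: Ne = 590.5 / 49 = 12.051
Step 2: sqrt(Ne) = sqrt(12.051) = 3.4715
Step 3: K1 = 49 / 3.4715 = 14.1

14.1


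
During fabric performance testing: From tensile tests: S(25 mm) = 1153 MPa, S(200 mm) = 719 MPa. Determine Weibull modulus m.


Formula: m = ln(L1/L2) / ln(S2/S1)
Step 1: ln(L1/L2) = ln(25/200) = -2.07944
Step 2: S2/S1 = 719/1153 = 0.62359
Step 3: ln(S2/S1) = ln(0.62359) = -0.47226
Step 4: m = -2.07944 / -0.47226 = 4.40

4.40 (Weibull m)


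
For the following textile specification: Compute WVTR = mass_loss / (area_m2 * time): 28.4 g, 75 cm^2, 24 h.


Formula: WVTR = mass_loss / (area * time)
Step 1: Convert area: 75 cm^2 = 0.0075 m^2
Step 2: WVTR = 28.4 g / (0.0075 m^2 * 24 h)
Step 3: WVTR = 28.4 / 0.18 = 157.8 g/m^2/h

157.8 g/m^2/h


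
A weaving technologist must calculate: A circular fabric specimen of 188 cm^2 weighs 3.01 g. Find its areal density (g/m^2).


Formula: GSM = mass_g / area_m2
Step 1: Convert area: 188 cm^2 = 188 / 10000 = 0.0188 m^2
Step 2: GSM = 3.01 g / 0.0188 m^2 = 160.1 g/m^2

160.1 g/m^2


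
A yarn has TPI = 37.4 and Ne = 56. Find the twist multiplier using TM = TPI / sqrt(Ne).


Formula: TM = TPI / sqrt(Ne)
Step 1: sqrt(Ne) = sqrt(56) = 7.4833
Step 2: TM = 37.4 / 7.4833 = 5.00

5.00 TM


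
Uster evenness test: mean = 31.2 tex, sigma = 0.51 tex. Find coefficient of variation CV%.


Formula: CV% = (standard deviation / mean) * 100
Step 1: Ratio = 0.51 / 31.2 = 0.016346
Step 2: CV% = 0.016346 * 100 = 1.6346% ≈ 1.6%

1.6%


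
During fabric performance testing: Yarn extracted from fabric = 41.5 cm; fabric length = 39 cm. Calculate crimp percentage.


Formula: Crimp% = ((L_yarn - L_fabric) / L_fabric) * 100
Step 1: Extension = 41.5 - 39 = 2.5 cm
Step 2: Crimp% = (2.5 / 39) * 100
Step 3: Crimp% = 0.064103 * 100 = 6.4103% ≈ 6.4%

6.4%


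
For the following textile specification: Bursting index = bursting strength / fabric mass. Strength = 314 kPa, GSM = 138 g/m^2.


Formula: Bursting Index = Bursting Strength / Fabric GSM
BI = 314 kPa / 138 g/m^2
BI = 2.275 kPa/(g/m^2)

2.275 kPa/(g/m^2)


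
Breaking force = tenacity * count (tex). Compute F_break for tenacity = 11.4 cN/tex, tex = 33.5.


Formula: Breaking force = Tenacity * Linear density
F = 11.4 cN/tex * 33.5 tex
F = 381.90 cN

381.90 cN


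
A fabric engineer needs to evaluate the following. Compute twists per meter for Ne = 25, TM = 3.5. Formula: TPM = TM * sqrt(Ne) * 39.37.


Formula: TPM = TM * sqrt(Ne) * 39.37
Step 1: sqrt(Ne) = sqrt(25) = 5
Step 2: TM * sqrt(Ne) = 3.5 * 5 = 17.5
Step 3: TPM = 17.5 * 39.37 = 689 twists/m

689 twists/m


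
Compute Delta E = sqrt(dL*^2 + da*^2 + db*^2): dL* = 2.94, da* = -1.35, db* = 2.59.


Formula: Delta E = sqrt(dL*^2 + da*^2 + db*^2)
Step 1: dL*^2 = 2.94^2 = 8.6436
Step 2: da*^2 = (-1.35)^2 = 1.8225
Step 3: db*^2 = 2.59^2 = 6.7081
Step 4: Sum = 8.6436 + 1.8225 + 6.7081 = 17.1742
Step 5: Delta E = sqrt(17.1742) = 4.14

4.14 Delta E


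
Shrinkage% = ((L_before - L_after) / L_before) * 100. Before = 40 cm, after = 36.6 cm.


Formula: Shrinkage% = ((L_before - L_after) / L_before) * 100
Step 1: Shrinkage = 40 - 36.6 = 3.4 cm
Step 2: Shrinkage% = (3.4 / 40) * 100
Step 3: Shrinkage% = 0.085 * 100 = 8.5%

8.5%


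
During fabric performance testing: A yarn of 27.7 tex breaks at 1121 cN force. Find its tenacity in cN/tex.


Formula: Tenacity = Breaking force / Linear density
Tenacity = 1121 cN / 27.7 tex
Tenacity = 40.47 cN/tex

40.47 cN/tex


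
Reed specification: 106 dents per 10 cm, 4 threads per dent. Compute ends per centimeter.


Formula: EPC = (dents per 10 cm * ends per dent) / 10
Step 1: Total ends per 10 cm = 106 * 4 = 424
Step 2: EPC = 424 / 10 = 42.4 ends/cm

42.4 ends/cm


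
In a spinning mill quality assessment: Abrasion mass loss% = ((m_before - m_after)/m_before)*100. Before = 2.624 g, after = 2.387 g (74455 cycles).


Formula: Mass loss% = ((m_before - m_after) / m_before) * 100
Step 1: Mass loss = 2.624 - 2.387 = 0.237 g
Step 2: Ratio = 0.237 / 2.624 = 0.0903201
Step 3: Mass loss% = 0.0903201 * 100 = 9.03201% ≈ 9.03%

9.03%


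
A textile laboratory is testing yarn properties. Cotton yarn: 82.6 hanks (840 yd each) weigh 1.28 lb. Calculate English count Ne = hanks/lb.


Formula: Ne = hanks / mass_lb
Substituting: Ne = 82.6 / 1.28
Ne = 64.5

64.5 Ne


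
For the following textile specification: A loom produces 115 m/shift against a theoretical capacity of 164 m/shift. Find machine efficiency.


Formula: Efficiency% = (Actual output / Theoretical output) * 100
Efficiency% = (115 / 164) * 100
Efficiency% = 0.70122 * 100 = 70.122% ≈ 70.1%

70.1%


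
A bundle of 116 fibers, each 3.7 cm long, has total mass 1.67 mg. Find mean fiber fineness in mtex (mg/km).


Formula: fineness (mtex) = mass (mg) / total length (km) = (mass_mg / total_length_m) * 1000
Step 1: Convert fiber length: 3.7 cm = 0.037 m
Step 2: Total fiber length = 116 * 0.037 = 4.292 m
Step 3: Linear density = 1.67 mg / 4.292 m = 0.3891 mg/m
Step 4: fineness = 0.3891 * 1000 = 389.1 mtex

389.1 mtex


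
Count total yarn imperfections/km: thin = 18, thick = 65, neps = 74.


Formula: Total = thin places + thick places + neps
Total = 18 + 65 + 74
Total = 157 imperfections/km

157 imperfections/km


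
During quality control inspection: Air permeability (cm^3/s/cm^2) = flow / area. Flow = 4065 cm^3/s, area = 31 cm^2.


Formula: Air Permeability = Airflow / Test Area
AP = 4065 cm^3/s / 31 cm^2
AP = 131.1 cm^3/s/cm^2

131.1 cm^3/s/cm^2


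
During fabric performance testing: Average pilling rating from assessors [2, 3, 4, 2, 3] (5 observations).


Formula: Mean = sum / count
Sum = 2 + 3 + 4 + 2 + 3 = 14
Mean = 14 / 5 = 2.8

2.8


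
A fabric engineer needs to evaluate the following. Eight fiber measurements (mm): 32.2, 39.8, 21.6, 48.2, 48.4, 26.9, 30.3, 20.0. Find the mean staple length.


Formula: Mean = sum of lengths / count
Sum = 32.2 + 39.8 + 21.6 + 48.2 + 48.4 + 26.9 + 30.3 + 20.0
Sum = 267.4 mm
Mean = 267.4 / 8 = 33.43 mm

33.43 mm


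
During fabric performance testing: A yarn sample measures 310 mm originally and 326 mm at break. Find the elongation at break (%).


Formula: Elongation (%) = ((L_break - L0) / L0) * 100
Step 1: Extension = 326 - 310 = 16 mm
Step 2: Elongation = (16 / 310) * 100
Step 3: Elongation = 0.051613 * 100 = 5.1613% ≈ 5.2%

5.2%


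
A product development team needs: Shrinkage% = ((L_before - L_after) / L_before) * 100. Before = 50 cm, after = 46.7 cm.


Formula: Shrinkage% = ((L_before - L_after) / L_before) * 100
Step 1: Shrinkage = 50 - 46.7 = 3.3 cm
Step 2: Shrinkage% = (3.3 / 50) * 100
Step 3: Shrinkage% = 0.066 * 100 = 6.6%

6.6%


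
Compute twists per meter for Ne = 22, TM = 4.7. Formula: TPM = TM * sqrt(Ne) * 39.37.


Formula: TPM = TM * sqrt(Ne) * 39.37
Step 1: sqrt(Ne) = sqrt(22) = 4.6904
Step 2: TM * sqrt(Ne) = 4.7 * 4.6904 = 22.0449
Step 3: TPM = 22.0449 * 39.37 = 868 twists/m

868 twists/m


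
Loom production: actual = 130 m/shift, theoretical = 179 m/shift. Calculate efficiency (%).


Formula: Efficiency% = (Actual output / Theoretical output) * 100
Efficiency% = (130 / 179) * 100
Efficiency% = 0.726257 * 100 = 72.6257% ≈ 72.6%

72.6%


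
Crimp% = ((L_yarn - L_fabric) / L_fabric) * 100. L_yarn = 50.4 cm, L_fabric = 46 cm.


Formula: Crimp% = ((L_yarn - L_fabric) / L_fabric) * 100
Step 1: Extension = 50.4 - 46 = 4.4 cm
Step 2: Crimp% = (4.4 / 46) * 100
Step 3: Crimp% = 0.095652 * 100 = 9.5652% ≈ 9.6%

9.6%


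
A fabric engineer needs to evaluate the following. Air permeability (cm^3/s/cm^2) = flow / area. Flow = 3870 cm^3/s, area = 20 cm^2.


Formula: Air Permeability = Airflow / Test Area
AP = 3870 cm^3/s / 20 cm^2
AP = 193.5 cm^3/s/cm^2

193.5 cm^3/s/cm^2


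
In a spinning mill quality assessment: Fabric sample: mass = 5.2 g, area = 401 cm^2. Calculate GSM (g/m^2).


Formula: GSM = mass_g / area_m2
Step 1: Convert area: 401 cm^2 = 401 / 10000 = 0.0401 m^2
Step 2: GSM = 5.2 g / 0.0401 m^2 = 129.7 g/m^2

129.7 g/m^2


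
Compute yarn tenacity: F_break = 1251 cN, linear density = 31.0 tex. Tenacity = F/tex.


Formula: Tenacity = Breaking force / Linear density
Tenacity = 1251 cN / 31.0 tex
Tenacity = 40.35 cN/tex

40.35 cN/tex


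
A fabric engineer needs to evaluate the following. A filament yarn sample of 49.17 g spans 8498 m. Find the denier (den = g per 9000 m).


Formula: den = (mass_g / length_m) * 9000
Substituting: den = (49.17 / 8498) * 9000
Intermediate: 49.17 / 8498 = 0.00578607 g/m
den = 0.00578607 * 9000 = 52.1 denier

52.1 denier


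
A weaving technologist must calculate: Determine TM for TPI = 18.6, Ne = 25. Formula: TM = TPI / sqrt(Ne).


Formula: TM = TPI / sqrt(Ne)
Step 1: sqrt(Ne) = sqrt(25) = 5
Step 2: TM = 18.6 / 5 = 3.72

3.72 TM


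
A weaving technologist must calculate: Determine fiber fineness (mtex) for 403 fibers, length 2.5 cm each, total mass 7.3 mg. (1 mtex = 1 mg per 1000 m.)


Formula: fineness (mtex) = mass (mg) / total length (km) = (mass_mg / total_length_m) * 1000
Step 1: Convert fiber length: 2.5 cm = 0.025 m
Step 2: Total fiber length = 403 * 0.025 = 10.075 m
Step 3: Linear density = 7.3 mg / 10.075 m = 0.7246 mg/m
Step 4: fineness = 0.7246 * 1000 = 724.6 mtex

724.6 mtex


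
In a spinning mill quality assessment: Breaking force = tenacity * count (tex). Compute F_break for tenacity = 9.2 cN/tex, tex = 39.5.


Formula: Breaking force = Tenacity * Linear density
F = 9.2 cN/tex * 39.5 tex
F = 363.40 cN

363.40 cN


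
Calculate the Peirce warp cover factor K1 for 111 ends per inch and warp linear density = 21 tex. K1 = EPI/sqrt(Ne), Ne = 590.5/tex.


Formula: K1 = EPI / sqrt(Ne), with Ne = 590.5 / tex_warp
Step 1: Ne = 590.5 / 21 = 28.119
Step 2: sqrt(Ne) = sqrt(28.119) = 5.3027
Step 3: K1 = 111 / 5.3027 = 20.9

20.9


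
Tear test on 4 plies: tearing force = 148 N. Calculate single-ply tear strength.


Formula: Per-ply strength = Total force / Number of plies
Per-ply = 148 N / 4
Per-ply = 37 N

37 N


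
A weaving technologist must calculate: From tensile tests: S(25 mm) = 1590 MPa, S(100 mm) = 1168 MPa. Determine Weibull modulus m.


Formula: m = ln(L1/L2) / ln(S2/S1)
Step 1: ln(L1/L2) = ln(25/100) = -1.38629
Step 2: S2/S1 = 1168/1590 = 0.73459
Step 3: ln(S2/S1) = ln(0.73459) = -0.30844
Step 4: m = -1.38629 / -0.30844 = 4.49

4.49 (Weibull m)


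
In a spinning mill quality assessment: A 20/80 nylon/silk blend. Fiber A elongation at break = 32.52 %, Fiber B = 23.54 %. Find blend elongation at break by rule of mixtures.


Formula: Blend property = (fraction_A * property_A) + (fraction_B * property_B)
Step 1: Contribution A = 20/100 * 32.52 % = 6.504 %
Step 2: Contribution B = 80/100 * 23.54 % = 18.832 %
Step 3: Blend elongation at break = 6.504 + 18.832 = 25.336 %

25.336 %
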